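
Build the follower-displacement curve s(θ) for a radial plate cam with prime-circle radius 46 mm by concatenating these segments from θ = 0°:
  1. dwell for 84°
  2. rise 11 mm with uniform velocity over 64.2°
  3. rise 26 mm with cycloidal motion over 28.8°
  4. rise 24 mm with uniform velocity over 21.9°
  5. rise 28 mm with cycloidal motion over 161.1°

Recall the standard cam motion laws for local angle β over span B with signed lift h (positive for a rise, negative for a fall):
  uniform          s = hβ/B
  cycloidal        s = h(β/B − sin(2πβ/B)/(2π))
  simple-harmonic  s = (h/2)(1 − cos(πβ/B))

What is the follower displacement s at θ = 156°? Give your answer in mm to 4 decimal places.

seg 1 [0°–84°] dwell: s stays 0.0000
seg 2 [84°–148.2°] uniform, h=11: full span → s += 11 → s = 11.0000
seg 3 [148.2°–177°] cycloidal, h=26: θ=156° here. β=7.8, B=28.8. 26·(0.2708 − sin(2π·0.2708)/(2π)) = 2.9390 → s = 13.9390

13.9390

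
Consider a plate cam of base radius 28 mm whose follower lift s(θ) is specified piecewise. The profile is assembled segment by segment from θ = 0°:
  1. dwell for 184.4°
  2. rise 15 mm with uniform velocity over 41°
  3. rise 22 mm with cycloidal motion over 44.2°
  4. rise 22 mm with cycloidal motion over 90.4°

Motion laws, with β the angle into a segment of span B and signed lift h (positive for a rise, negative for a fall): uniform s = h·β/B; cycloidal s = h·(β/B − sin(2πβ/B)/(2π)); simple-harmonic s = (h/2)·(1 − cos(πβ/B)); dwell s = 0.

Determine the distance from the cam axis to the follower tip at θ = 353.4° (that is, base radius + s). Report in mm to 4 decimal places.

seg 1 [0°–184.4°] dwell: s stays 0.0000
seg 2 [184.4°–225.4°] uniform, h=15: full span → s += 15 → s = 15.0000
seg 3 [225.4°–269.6°] cycloidal, h=22: full span → s += 22 → s = 37.0000
seg 4 [269.6°–360°] cycloidal, h=22: θ=353.4° here. β=83.8, B=90.4. 22·(0.9270 − sin(2π·0.9270)/(2π)) = 21.9443 → s = 58.9443
radial distance = base radius + s = 28 + 58.9443 = 86.9443

86.9443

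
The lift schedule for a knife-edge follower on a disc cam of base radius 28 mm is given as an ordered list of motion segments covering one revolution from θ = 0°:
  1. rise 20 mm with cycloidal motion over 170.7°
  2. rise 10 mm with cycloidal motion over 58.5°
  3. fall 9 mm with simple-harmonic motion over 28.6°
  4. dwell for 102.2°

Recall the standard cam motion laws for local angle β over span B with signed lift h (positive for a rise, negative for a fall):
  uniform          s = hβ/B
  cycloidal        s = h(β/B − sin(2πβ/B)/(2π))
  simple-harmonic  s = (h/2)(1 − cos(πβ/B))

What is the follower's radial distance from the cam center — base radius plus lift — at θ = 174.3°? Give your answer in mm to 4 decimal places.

seg 1 [0°–170.7°] cycloidal, h=20: full span → s += 20 → s = 20.0000
seg 2 [170.7°–229.2°] cycloidal, h=10: θ=174.3° here. β=3.6, B=58.5. 10·(0.0615 − sin(2π·0.0615)/(2π)) = 0.0152 → s = 20.0152
radial distance = base radius + s = 28 + 20.0152 = 48.0152

48.0152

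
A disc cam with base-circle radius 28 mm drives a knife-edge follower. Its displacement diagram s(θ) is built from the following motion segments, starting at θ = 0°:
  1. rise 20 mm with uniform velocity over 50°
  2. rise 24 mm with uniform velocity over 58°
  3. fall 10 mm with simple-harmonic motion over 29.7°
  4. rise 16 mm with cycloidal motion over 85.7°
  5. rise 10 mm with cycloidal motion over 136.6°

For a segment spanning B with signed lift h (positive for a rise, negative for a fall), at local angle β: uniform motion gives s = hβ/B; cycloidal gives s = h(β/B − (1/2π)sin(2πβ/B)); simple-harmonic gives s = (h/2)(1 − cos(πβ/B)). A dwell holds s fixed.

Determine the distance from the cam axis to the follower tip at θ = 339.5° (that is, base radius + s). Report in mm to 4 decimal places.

seg 1 [0°–50°] uniform, h=20: full span → s += 20 → s = 20.0000
seg 2 [50°–108°] uniform, h=24: full span → s += 24 → s = 44.0000
seg 3 [108°–137.7°] simple-harmonic, h=-10: full span → s += -10 → s = 34.0000
seg 4 [137.7°–223.4°] cycloidal, h=16: full span → s += 16 → s = 50.0000
seg 5 [223.4°–360°] cycloidal, h=10: θ=339.5° here. β=116.1, B=136.6. 10·(0.8499 − sin(2π·0.8499)/(2π)) = 9.7873 → s = 59.7873
radial distance = base radius + s = 28 + 59.7873 = 87.7873

87.7873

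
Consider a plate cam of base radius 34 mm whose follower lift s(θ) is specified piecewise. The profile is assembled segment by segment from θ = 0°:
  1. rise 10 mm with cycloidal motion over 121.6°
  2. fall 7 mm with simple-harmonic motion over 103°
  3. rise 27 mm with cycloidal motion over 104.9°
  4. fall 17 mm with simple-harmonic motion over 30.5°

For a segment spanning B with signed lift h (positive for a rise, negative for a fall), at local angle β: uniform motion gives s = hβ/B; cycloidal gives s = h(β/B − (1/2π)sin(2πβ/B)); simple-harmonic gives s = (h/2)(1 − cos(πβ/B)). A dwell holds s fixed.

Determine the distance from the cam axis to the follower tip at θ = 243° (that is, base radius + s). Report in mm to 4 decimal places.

seg 1 [0°–121.6°] cycloidal, h=10: full span → s += 10 → s = 10.0000
seg 2 [121.6°–224.6°] simple-harmonic, h=-7: full span → s += -7 → s = 3.0000
seg 3 [224.6°–329.5°] cycloidal, h=27: θ=243° here. β=18.4, B=104.9. 27·(0.1754 − sin(2π·0.1754)/(2π)) = 0.9022 → s = 3.9022
radial distance = base radius + s = 34 + 3.9022 = 37.9022

37.9022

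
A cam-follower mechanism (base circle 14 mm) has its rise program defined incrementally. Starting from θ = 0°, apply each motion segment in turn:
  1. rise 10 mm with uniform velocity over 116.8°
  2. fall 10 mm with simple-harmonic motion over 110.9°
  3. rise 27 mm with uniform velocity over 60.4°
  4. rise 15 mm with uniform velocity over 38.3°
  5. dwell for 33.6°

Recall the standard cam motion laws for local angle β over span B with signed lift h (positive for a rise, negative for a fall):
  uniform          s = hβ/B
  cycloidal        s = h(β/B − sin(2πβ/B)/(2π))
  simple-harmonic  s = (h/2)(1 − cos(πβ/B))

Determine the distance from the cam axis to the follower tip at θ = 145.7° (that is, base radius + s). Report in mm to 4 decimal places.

seg 1 [0°–116.8°] uniform, h=10: full span → s += 10 → s = 10.0000
seg 2 [116.8°–227.7°] simple-harmonic, h=-10: θ=145.7° here. β=28.9, B=110.9. -10/2·(1 − cos(π·0.2606)) = -1.5841 → s = 8.4159
radial distance = base radius + s = 14 + 8.4159 = 22.4159

22.4159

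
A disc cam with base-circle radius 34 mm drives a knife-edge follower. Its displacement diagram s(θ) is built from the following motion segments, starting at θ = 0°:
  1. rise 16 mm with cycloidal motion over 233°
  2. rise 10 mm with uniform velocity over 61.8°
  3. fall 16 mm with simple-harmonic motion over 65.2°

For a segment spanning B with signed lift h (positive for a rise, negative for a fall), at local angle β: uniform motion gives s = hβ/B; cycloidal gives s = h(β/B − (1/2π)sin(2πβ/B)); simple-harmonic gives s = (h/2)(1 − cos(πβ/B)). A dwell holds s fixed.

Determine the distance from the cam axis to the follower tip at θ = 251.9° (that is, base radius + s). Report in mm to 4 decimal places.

seg 1 [0°–233°] cycloidal, h=16: full span → s += 16 → s = 16.0000
seg 2 [233°–294.8°] uniform, h=10: θ=251.9° here. β=18.9, B=61.8. 10·18.9/61.8 = 3.0583 → s = 19.0583
radial distance = base radius + s = 34 + 19.0583 = 53.0583

53.0583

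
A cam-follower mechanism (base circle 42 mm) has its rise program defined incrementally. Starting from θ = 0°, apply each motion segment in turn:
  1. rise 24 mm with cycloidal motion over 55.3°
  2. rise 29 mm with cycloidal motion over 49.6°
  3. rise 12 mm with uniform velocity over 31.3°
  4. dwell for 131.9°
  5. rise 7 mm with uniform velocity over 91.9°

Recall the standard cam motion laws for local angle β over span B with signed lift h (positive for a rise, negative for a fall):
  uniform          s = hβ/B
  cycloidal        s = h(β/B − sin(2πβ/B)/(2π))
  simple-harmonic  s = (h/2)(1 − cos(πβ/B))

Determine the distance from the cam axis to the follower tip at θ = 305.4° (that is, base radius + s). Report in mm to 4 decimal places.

seg 1 [0°–55.3°] cycloidal, h=24: full span → s += 24 → s = 24.0000
seg 2 [55.3°–104.9°] cycloidal, h=29: full span → s += 29 → s = 53.0000
seg 3 [104.9°–136.2°] uniform, h=12: full span → s += 12 → s = 65.0000
seg 4 [136.2°–268.1°] dwell: s stays 65.0000
seg 5 [268.1°–360°] uniform, h=7: θ=305.4° here. β=37.3, B=91.9. 7·37.3/91.9 = 2.8411 → s = 67.8411
radial distance = base radius + s = 42 + 67.8411 = 109.8411

109.8411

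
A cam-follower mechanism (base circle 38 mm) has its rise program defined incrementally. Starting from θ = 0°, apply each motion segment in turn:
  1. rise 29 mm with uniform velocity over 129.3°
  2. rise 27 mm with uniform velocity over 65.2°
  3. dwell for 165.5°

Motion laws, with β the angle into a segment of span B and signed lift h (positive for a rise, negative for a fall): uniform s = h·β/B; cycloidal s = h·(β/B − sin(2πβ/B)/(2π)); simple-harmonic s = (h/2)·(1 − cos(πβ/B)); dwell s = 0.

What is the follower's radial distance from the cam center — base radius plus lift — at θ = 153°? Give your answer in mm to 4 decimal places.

seg 1 [0°–129.3°] uniform, h=29: full span → s += 29 → s = 29.0000
seg 2 [129.3°–194.5°] uniform, h=27: θ=153° here. β=23.7, B=65.2. 27·23.7/65.2 = 9.8144 → s = 38.8144
radial distance = base radius + s = 38 + 38.8144 = 76.8144

76.8144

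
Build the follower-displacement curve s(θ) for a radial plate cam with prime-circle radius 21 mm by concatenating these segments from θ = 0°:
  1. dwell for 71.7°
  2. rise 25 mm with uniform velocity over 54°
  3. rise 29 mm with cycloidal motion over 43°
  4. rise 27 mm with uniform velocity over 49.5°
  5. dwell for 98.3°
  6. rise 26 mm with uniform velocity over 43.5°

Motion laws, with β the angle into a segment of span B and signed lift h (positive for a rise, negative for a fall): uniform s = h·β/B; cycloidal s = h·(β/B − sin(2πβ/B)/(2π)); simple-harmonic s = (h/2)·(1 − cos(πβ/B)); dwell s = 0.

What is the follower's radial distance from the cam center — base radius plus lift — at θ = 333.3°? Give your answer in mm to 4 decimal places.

seg 1 [0°–71.7°] dwell: s stays 0.0000
seg 2 [71.7°–125.7°] uniform, h=25: full span → s += 25 → s = 25.0000
seg 3 [125.7°–168.7°] cycloidal, h=29: full span → s += 29 → s = 54.0000
seg 4 [168.7°–218.2°] uniform, h=27: full span → s += 27 → s = 81.0000
seg 5 [218.2°–316.5°] dwell: s stays 81.0000
seg 6 [316.5°–360°] uniform, h=26: θ=333.3° here. β=16.8, B=43.5. 26·16.8/43.5 = 10.0414 → s = 91.0414
radial distance = base radius + s = 21 + 91.0414 = 112.0414

112.0414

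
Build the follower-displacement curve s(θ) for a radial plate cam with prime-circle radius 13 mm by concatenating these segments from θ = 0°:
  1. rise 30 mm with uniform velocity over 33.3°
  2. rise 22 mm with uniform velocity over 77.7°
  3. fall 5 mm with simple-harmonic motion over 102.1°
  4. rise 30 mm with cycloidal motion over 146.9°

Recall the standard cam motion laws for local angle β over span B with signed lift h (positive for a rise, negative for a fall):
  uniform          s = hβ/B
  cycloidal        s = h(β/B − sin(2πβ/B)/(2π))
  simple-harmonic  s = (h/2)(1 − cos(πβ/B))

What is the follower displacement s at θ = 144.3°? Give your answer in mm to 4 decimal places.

seg 1 [0°–33.3°] uniform, h=30: full span → s += 30 → s = 30.0000
seg 2 [33.3°–111°] uniform, h=22: full span → s += 22 → s = 52.0000
seg 3 [111°–213.1°] simple-harmonic, h=-5: θ=144.3° here. β=33.3, B=102.1. -5/2·(1 − cos(π·0.3262)) = -1.2015 → s = 50.7985

50.7985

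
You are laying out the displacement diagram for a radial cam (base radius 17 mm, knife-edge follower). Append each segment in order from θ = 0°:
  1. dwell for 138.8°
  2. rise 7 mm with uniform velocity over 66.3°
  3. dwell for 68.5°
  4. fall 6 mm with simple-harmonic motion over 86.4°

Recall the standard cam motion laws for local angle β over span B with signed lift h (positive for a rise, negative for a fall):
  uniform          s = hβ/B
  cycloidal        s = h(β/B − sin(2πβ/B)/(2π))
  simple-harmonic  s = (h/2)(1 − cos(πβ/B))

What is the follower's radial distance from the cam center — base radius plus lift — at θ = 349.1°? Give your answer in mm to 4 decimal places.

seg 1 [0°–138.8°] dwell: s stays 0.0000
seg 2 [138.8°–205.1°] uniform, h=7: full span → s += 7 → s = 7.0000
seg 3 [205.1°–273.6°] dwell: s stays 7.0000
seg 4 [273.6°–360°] simple-harmonic, h=-6: θ=349.1° here. β=75.5, B=86.4. -6/2·(1 − cos(π·0.8738)) = -5.7674 → s = 1.2326
radial distance = base radius + s = 17 + 1.2326 = 18.2326

18.2326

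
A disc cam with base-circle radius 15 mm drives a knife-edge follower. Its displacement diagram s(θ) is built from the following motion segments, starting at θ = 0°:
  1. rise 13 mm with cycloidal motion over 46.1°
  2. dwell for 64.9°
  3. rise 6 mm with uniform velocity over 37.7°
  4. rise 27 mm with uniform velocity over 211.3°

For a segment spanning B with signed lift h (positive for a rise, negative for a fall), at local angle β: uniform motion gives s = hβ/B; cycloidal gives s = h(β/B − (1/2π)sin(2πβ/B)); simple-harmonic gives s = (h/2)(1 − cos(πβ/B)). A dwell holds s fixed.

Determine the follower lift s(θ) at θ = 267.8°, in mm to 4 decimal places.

seg 1 [0°–46.1°] cycloidal, h=13: full span → s += 13 → s = 13.0000
seg 2 [46.1°–111°] dwell: s stays 13.0000
seg 3 [111°–148.7°] uniform, h=6: full span → s += 6 → s = 19.0000
seg 4 [148.7°–360°] uniform, h=27: θ=267.8° here. β=119.1, B=211.3. 27·119.1/211.3 = 15.2186 → s = 34.2186

34.2186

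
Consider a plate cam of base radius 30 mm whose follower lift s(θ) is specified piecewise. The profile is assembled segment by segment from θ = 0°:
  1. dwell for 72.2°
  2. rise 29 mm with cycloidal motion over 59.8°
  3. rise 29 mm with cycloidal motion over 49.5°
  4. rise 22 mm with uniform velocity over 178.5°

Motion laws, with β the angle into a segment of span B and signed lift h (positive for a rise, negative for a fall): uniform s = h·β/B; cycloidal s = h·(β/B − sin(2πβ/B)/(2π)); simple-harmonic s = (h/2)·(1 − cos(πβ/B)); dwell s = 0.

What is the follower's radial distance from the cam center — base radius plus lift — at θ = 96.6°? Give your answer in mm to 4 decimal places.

seg 1 [0°–72.2°] dwell: s stays 0.0000
seg 2 [72.2°–132°] cycloidal, h=29: θ=96.6° here. β=24.4, B=59.8. 29·(0.4080 − sin(2π·0.4080)/(2π)) = 9.3115 → s = 9.3115
radial distance = base radius + s = 30 + 9.3115 = 39.3115

39.3115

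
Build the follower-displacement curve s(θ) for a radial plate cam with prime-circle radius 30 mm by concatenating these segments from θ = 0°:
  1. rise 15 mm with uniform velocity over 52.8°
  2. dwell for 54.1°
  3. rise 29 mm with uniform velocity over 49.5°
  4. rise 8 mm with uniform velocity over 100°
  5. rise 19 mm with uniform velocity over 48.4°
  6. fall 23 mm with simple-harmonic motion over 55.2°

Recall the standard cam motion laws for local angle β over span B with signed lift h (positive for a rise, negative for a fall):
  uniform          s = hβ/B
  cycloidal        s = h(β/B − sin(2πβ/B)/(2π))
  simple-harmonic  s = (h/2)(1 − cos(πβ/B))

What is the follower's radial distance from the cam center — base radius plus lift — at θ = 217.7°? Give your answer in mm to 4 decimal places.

seg 1 [0°–52.8°] uniform, h=15: full span → s += 15 → s = 15.0000
seg 2 [52.8°–106.9°] dwell: s stays 15.0000
seg 3 [106.9°–156.4°] uniform, h=29: full span → s += 29 → s = 44.0000
seg 4 [156.4°–256.4°] uniform, h=8: θ=217.7° here. β=61.3, B=100. 8·61.3/100 = 4.9040 → s = 48.9040
radial distance = base radius + s = 30 + 48.9040 = 78.9040

78.9040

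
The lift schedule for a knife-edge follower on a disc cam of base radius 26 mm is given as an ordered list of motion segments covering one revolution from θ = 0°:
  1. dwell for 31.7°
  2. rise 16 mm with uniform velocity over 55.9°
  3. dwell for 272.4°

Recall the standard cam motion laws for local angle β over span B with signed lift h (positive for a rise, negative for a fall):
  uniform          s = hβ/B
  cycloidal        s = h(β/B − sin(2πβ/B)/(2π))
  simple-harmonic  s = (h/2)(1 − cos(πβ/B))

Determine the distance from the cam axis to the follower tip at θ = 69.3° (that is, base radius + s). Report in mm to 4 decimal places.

seg 1 [0°–31.7°] dwell: s stays 0.0000
seg 2 [31.7°–87.6°] uniform, h=16: θ=69.3° here. β=37.6, B=55.9. 16·37.6/55.9 = 10.7621 → s = 10.7621
radial distance = base radius + s = 26 + 10.7621 = 36.7621

36.7621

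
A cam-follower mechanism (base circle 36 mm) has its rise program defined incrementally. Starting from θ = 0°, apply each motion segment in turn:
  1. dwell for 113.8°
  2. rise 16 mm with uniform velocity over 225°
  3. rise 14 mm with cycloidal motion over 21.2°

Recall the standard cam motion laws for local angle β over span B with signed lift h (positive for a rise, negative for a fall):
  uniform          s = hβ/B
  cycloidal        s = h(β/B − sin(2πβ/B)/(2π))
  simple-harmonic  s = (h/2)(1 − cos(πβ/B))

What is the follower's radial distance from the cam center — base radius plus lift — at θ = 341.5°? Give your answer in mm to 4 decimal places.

seg 1 [0°–113.8°] dwell: s stays 0.0000
seg 2 [113.8°–338.8°] uniform, h=16: full span → s += 16 → s = 16.0000
seg 3 [338.8°–360°] cycloidal, h=14: θ=341.5° here. β=2.7, B=21.2. 14·(0.1274 − sin(2π·0.1274)/(2π)) = 0.1843 → s = 16.1843
radial distance = base radius + s = 36 + 16.1843 = 52.1843

52.1843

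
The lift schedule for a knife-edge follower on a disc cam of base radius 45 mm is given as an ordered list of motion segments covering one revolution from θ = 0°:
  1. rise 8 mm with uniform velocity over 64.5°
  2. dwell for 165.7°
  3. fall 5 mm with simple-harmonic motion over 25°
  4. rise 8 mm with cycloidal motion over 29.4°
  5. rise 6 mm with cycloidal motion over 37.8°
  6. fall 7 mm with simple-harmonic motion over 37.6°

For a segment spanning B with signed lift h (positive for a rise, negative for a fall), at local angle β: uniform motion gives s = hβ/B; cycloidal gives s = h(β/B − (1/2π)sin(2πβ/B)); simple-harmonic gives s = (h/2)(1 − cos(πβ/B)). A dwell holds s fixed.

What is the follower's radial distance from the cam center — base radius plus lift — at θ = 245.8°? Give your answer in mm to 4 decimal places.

seg 1 [0°–64.5°] uniform, h=8: full span → s += 8 → s = 8.0000
seg 2 [64.5°–230.2°] dwell: s stays 8.0000
seg 3 [230.2°–255.2°] simple-harmonic, h=-5: θ=245.8° here. β=15.6, B=25. -5/2·(1 − cos(π·0.6240)) = -3.4494 → s = 4.5506
radial distance = base radius + s = 45 + 4.5506 = 49.5506

49.5506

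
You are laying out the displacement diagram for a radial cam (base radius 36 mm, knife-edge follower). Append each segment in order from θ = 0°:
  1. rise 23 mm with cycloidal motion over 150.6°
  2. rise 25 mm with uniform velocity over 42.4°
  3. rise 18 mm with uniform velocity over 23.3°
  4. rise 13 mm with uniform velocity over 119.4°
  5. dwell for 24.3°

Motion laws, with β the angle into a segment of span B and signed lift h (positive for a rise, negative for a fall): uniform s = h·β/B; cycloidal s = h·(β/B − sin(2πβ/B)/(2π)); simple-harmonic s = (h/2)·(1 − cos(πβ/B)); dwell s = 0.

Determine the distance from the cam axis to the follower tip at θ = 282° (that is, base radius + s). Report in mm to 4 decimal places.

seg 1 [0°–150.6°] cycloidal, h=23: full span → s += 23 → s = 23.0000
seg 2 [150.6°–193°] uniform, h=25: full span → s += 25 → s = 48.0000
seg 3 [193°–216.3°] uniform, h=18: full span → s += 18 → s = 66.0000
seg 4 [216.3°–335.7°] uniform, h=13: θ=282° here. β=65.7, B=119.4. 13·65.7/119.4 = 7.1533 → s = 73.1533
radial distance = base radius + s = 36 + 73.1533 = 109.1533

109.1533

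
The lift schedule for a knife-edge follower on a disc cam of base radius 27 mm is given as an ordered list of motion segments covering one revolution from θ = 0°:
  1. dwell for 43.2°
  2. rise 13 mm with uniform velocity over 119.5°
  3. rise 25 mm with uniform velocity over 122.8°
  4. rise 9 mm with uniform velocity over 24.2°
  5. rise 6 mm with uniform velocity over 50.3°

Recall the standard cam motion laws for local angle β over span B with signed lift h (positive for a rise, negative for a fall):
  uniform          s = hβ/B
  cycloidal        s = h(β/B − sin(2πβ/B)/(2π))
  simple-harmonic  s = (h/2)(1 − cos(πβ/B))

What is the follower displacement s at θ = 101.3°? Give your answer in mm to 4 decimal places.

seg 1 [0°–43.2°] dwell: s stays 0.0000
seg 2 [43.2°–162.7°] uniform, h=13: θ=101.3° here. β=58.1, B=119.5. 13·58.1/119.5 = 6.3205 → s = 6.3205

6.3205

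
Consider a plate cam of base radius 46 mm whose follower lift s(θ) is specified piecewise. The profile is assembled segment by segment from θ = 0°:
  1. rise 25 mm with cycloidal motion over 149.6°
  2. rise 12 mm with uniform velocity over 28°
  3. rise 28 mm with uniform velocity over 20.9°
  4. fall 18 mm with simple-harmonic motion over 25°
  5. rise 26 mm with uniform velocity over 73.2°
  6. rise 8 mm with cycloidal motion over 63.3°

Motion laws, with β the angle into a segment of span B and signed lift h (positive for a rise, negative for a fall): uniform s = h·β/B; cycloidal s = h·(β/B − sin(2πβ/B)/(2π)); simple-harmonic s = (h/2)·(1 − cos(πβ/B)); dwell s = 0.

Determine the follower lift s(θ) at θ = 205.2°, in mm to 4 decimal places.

seg 1 [0°–149.6°] cycloidal, h=25: full span → s += 25 → s = 25.0000
seg 2 [149.6°–177.6°] uniform, h=12: full span → s += 12 → s = 37.0000
seg 3 [177.6°–198.5°] uniform, h=28: full span → s += 28 → s = 65.0000
seg 4 [198.5°–223.5°] simple-harmonic, h=-18: θ=205.2° here. β=6.7, B=25. -18/2·(1 − cos(π·0.2680)) = -3.0059 → s = 61.9941

61.9941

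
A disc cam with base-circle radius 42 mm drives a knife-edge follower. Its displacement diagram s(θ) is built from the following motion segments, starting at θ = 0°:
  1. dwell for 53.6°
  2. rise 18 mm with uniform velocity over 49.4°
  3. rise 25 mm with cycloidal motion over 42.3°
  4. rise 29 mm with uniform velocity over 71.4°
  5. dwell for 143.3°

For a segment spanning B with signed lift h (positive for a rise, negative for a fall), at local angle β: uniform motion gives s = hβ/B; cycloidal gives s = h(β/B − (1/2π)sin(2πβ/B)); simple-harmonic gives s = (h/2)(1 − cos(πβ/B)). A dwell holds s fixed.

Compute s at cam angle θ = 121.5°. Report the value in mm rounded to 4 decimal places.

seg 1 [0°–53.6°] dwell: s stays 0.0000
seg 2 [53.6°–103°] uniform, h=18: full span → s += 18 → s = 18.0000
seg 3 [103°–145.3°] cycloidal, h=25: θ=121.5° here. β=18.5, B=42.3. 25·(0.4374 − sin(2π·0.4374)/(2π)) = 9.4077 → s = 27.4077

27.4077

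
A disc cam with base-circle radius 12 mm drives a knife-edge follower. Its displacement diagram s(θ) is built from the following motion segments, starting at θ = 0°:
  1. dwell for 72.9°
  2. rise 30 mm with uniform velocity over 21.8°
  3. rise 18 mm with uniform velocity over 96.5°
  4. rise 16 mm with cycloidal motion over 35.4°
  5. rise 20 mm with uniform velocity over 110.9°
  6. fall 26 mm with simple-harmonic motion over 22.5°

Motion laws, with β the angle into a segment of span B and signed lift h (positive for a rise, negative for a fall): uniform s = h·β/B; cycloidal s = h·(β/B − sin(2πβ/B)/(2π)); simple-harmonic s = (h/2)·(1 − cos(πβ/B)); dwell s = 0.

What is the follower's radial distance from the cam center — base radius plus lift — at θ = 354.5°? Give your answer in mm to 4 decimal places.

seg 1 [0°–72.9°] dwell: s stays 0.0000
seg 2 [72.9°–94.7°] uniform, h=30: full span → s += 30 → s = 30.0000
seg 3 [94.7°–191.2°] uniform, h=18: full span → s += 18 → s = 48.0000
seg 4 [191.2°–226.6°] cycloidal, h=16: full span → s += 16 → s = 64.0000
seg 5 [226.6°–337.5°] uniform, h=20: full span → s += 20 → s = 84.0000
seg 6 [337.5°–360°] simple-harmonic, h=-26: θ=354.5° here. β=17, B=22.5. -26/2·(1 − cos(π·0.7556)) = -22.3514 → s = 61.6486
radial distance = base radius + s = 12 + 61.6486 = 73.6486

73.6486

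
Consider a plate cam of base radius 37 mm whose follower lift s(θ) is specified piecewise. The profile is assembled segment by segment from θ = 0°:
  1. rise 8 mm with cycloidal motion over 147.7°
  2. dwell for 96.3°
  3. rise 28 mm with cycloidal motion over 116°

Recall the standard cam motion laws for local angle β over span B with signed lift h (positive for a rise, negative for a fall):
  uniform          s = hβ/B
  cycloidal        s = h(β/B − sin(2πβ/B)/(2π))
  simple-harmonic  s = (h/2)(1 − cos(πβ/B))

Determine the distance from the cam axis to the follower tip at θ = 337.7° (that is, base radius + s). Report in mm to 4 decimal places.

seg 1 [0°–147.7°] cycloidal, h=8: full span → s += 8 → s = 8.0000
seg 2 [147.7°–244°] dwell: s stays 8.0000
seg 3 [244°–360°] cycloidal, h=28: θ=337.7° here. β=93.7, B=116. 28·(0.8078 − sin(2π·0.8078)/(2π)) = 26.7833 → s = 34.7833
radial distance = base radius + s = 37 + 34.7833 = 71.7833

71.7833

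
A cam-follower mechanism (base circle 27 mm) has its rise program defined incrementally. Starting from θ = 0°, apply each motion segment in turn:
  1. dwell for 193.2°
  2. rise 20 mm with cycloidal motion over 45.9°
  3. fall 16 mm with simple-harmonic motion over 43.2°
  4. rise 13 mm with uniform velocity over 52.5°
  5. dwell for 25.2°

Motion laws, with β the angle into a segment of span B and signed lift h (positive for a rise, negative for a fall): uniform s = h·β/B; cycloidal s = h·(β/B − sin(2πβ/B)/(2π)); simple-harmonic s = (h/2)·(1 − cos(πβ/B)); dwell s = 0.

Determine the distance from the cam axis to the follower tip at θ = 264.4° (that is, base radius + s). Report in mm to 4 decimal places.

seg 1 [0°–193.2°] dwell: s stays 0.0000
seg 2 [193.2°–239.1°] cycloidal, h=20: full span → s += 20 → s = 20.0000
seg 3 [239.1°–282.3°] simple-harmonic, h=-16: θ=264.4° here. β=25.3, B=43.2. -16/2·(1 − cos(π·0.5856)) = -10.1267 → s = 9.8733
radial distance = base radius + s = 27 + 9.8733 = 36.8733

36.8733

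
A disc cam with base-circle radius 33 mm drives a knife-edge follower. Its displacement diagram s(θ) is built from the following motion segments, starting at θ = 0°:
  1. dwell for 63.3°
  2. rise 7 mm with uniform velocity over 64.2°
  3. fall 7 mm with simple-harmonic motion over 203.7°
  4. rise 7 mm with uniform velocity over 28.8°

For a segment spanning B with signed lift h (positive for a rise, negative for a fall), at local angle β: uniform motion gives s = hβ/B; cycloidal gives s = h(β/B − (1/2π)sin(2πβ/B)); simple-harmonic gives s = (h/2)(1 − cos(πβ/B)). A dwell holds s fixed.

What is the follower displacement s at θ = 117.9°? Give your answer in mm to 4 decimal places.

seg 1 [0°–63.3°] dwell: s stays 0.0000
seg 2 [63.3°–127.5°] uniform, h=7: θ=117.9° here. β=54.6, B=64.2. 7·54.6/64.2 = 5.9533 → s = 5.9533

5.9533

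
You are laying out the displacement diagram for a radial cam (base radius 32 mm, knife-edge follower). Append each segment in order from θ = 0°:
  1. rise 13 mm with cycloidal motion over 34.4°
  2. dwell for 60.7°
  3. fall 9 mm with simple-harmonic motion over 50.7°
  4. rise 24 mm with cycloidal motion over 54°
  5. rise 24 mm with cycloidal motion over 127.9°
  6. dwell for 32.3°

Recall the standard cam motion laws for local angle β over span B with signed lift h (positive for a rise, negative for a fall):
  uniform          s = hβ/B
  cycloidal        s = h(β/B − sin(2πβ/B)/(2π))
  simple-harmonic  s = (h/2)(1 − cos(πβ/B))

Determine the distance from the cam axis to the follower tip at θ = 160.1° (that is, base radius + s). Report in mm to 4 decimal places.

seg 1 [0°–34.4°] cycloidal, h=13: full span → s += 13 → s = 13.0000
seg 2 [34.4°–95.1°] dwell: s stays 13.0000
seg 3 [95.1°–145.8°] simple-harmonic, h=-9: full span → s += -9 → s = 4.0000
seg 4 [145.8°–199.8°] cycloidal, h=24: θ=160.1° here. β=14.3, B=54. 24·(0.2648 − sin(2π·0.2648)/(2π)) = 2.5524 → s = 6.5524
radial distance = base radius + s = 32 + 6.5524 = 38.5524

38.5524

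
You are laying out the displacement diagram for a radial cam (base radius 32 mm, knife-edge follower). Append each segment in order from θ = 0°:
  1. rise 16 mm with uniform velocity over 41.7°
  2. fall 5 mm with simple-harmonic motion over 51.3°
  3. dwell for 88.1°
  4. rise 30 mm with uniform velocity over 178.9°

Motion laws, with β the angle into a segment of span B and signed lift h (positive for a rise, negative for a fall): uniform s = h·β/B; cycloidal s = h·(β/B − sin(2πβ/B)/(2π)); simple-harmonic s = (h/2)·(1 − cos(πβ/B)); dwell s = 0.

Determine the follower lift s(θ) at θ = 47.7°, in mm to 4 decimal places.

seg 1 [0°–41.7°] uniform, h=16: full span → s += 16 → s = 16.0000
seg 2 [41.7°–93°] simple-harmonic, h=-5: θ=47.7° here. β=6, B=51.3. -5/2·(1 − cos(π·0.1170)) = -0.1669 → s = 15.8331

15.8331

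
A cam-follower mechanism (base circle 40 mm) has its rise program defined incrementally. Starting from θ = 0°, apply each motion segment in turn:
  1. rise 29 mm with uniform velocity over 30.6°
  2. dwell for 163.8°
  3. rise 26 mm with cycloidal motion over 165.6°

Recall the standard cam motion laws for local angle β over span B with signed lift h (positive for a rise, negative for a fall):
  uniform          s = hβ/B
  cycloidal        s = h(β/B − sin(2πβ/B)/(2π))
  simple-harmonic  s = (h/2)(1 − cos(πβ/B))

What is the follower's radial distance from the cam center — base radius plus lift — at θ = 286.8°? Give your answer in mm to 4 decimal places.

seg 1 [0°–30.6°] uniform, h=29: full span → s += 29 → s = 29.0000
seg 2 [30.6°–194.4°] dwell: s stays 29.0000
seg 3 [194.4°–360°] cycloidal, h=26: θ=286.8° here. β=92.4, B=165.6. 26·(0.5580 − sin(2π·0.5580)/(2π)) = 15.9814 → s = 44.9814
radial distance = base radius + s = 40 + 44.9814 = 84.9814

84.9814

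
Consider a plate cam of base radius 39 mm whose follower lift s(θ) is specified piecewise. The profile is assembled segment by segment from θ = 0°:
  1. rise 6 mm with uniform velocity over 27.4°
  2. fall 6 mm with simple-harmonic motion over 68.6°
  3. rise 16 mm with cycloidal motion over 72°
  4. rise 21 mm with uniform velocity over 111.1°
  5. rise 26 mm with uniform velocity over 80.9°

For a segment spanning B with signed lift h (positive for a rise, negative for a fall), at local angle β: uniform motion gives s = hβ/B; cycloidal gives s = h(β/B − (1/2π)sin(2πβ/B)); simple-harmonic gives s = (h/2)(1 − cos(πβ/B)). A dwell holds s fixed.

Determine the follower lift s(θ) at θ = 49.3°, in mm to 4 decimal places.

seg 1 [0°–27.4°] uniform, h=6: full span → s += 6 → s = 6.0000
seg 2 [27.4°–96°] simple-harmonic, h=-6: θ=49.3° here. β=21.9, B=68.6. -6/2·(1 − cos(π·0.3192)) = -1.3865 → s = 4.6135

4.6135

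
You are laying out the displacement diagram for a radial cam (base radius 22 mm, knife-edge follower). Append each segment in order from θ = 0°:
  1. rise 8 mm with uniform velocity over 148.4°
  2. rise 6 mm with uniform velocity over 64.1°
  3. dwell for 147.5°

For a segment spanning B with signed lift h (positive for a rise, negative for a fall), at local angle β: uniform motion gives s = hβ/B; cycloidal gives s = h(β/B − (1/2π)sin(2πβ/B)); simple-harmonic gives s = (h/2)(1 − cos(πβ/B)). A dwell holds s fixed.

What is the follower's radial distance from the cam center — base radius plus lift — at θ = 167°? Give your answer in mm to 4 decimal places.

seg 1 [0°–148.4°] uniform, h=8: full span → s += 8 → s = 8.0000
seg 2 [148.4°–212.5°] uniform, h=6: θ=167° here. β=18.6, B=64.1. 6·18.6/64.1 = 1.7410 → s = 9.7410
radial distance = base radius + s = 22 + 9.7410 = 31.7410

31.7410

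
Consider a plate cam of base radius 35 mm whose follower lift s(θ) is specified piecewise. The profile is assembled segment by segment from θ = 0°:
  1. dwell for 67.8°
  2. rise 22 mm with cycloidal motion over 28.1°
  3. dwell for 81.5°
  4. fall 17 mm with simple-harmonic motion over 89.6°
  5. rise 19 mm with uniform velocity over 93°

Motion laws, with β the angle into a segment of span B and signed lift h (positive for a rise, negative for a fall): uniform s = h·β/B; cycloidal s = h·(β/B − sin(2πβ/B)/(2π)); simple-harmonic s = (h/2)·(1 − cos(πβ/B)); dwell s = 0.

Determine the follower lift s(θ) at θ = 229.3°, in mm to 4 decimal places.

seg 1 [0°–67.8°] dwell: s stays 0.0000
seg 2 [67.8°–95.9°] cycloidal, h=22: full span → s += 22 → s = 22.0000
seg 3 [95.9°–177.4°] dwell: s stays 22.0000
seg 4 [177.4°–267°] simple-harmonic, h=-17: θ=229.3° here. β=51.9, B=89.6. -17/2·(1 − cos(π·0.5792)) = -10.5942 → s = 11.4058

11.4058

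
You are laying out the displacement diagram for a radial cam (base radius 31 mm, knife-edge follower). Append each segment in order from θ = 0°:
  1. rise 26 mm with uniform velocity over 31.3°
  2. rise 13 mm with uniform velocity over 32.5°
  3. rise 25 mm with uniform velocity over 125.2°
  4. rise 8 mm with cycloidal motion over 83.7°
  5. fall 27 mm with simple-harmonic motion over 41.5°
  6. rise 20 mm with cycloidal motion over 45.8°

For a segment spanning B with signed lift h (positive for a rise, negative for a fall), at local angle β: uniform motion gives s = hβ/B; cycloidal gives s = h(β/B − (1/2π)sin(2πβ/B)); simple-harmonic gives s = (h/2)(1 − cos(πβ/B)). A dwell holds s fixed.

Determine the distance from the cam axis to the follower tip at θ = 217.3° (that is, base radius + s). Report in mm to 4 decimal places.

seg 1 [0°–31.3°] uniform, h=26: full span → s += 26 → s = 26.0000
seg 2 [31.3°–63.8°] uniform, h=13: full span → s += 13 → s = 39.0000
seg 3 [63.8°–189°] uniform, h=25: full span → s += 25 → s = 64.0000
seg 4 [189°–272.7°] cycloidal, h=8: θ=217.3° here. β=28.3, B=83.7. 8·(0.3381 − sin(2π·0.3381)/(2π)) = 1.6219 → s = 65.6219
radial distance = base radius + s = 31 + 65.6219 = 96.6219

96.6219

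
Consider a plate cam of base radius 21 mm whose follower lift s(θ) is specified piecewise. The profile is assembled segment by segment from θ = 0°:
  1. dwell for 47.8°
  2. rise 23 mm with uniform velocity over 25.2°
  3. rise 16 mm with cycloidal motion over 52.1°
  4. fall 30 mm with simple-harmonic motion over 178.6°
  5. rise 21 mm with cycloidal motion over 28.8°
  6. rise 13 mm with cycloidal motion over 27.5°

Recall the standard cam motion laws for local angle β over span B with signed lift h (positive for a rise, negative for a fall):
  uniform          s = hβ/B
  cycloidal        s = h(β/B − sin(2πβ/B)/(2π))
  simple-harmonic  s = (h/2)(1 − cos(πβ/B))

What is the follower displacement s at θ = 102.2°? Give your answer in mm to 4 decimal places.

seg 1 [0°–47.8°] dwell: s stays 0.0000
seg 2 [47.8°–73°] uniform, h=23: full span → s += 23 → s = 23.0000
seg 3 [73°–125.1°] cycloidal, h=16: θ=102.2° here. β=29.2, B=52.1. 16·(0.5605 − sin(2π·0.5605)/(2π)) = 9.9116 → s = 32.9116

32.9116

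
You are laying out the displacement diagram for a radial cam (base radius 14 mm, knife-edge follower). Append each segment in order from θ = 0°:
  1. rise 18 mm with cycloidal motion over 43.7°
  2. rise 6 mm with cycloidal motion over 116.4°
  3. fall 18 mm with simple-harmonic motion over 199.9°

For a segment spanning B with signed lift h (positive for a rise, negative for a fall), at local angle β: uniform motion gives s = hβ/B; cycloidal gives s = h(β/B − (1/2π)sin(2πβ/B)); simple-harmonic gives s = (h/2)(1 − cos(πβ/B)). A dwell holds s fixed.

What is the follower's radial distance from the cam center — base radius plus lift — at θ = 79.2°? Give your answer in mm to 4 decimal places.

seg 1 [0°–43.7°] cycloidal, h=18: full span → s += 18 → s = 18.0000
seg 2 [43.7°–160.1°] cycloidal, h=6: θ=79.2° here. β=35.5, B=116.4. 6·(0.3050 − sin(2π·0.3050)/(2π)) = 0.9314 → s = 18.9314
radial distance = base radius + s = 14 + 18.9314 = 32.9314

32.9314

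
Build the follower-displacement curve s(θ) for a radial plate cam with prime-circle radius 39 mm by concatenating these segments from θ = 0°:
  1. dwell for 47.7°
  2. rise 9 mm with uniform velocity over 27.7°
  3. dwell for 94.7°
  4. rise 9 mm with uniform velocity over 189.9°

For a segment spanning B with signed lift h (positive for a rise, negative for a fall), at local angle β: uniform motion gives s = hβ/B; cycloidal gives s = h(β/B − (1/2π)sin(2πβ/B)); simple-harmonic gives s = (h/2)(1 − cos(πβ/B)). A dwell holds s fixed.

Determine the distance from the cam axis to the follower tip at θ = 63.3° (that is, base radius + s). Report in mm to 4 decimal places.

seg 1 [0°–47.7°] dwell: s stays 0.0000
seg 2 [47.7°–75.4°] uniform, h=9: θ=63.3° here. β=15.6, B=27.7. 9·15.6/27.7 = 5.0686 → s = 5.0686
radial distance = base radius + s = 39 + 5.0686 = 44.0686

44.0686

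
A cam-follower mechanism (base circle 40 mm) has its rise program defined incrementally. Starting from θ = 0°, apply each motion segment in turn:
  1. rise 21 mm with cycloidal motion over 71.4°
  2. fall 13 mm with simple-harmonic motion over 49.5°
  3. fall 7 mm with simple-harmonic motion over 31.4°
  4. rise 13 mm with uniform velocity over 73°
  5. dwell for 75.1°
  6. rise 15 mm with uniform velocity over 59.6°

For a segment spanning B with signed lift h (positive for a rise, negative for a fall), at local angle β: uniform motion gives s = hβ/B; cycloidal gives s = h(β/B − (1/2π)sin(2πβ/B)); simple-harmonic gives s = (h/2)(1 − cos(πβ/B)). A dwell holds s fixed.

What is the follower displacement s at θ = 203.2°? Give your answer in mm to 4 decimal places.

seg 1 [0°–71.4°] cycloidal, h=21: full span → s += 21 → s = 21.0000
seg 2 [71.4°–120.9°] simple-harmonic, h=-13: full span → s += -13 → s = 8.0000
seg 3 [120.9°–152.3°] simple-harmonic, h=-7: full span → s += -7 → s = 1.0000
seg 4 [152.3°–225.3°] uniform, h=13: θ=203.2° here. β=50.9, B=73. 13·50.9/73 = 9.0644 → s = 10.0644

10.0644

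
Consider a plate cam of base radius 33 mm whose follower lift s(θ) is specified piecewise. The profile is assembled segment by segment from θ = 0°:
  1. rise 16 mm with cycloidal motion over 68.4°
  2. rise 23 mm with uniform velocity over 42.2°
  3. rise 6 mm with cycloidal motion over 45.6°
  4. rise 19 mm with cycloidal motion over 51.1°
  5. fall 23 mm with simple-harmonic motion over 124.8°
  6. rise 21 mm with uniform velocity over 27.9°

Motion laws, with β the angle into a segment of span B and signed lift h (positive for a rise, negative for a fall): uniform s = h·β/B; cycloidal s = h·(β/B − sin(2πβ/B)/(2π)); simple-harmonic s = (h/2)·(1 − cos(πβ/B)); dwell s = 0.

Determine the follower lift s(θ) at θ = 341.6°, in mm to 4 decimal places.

seg 1 [0°–68.4°] cycloidal, h=16: full span → s += 16 → s = 16.0000
seg 2 [68.4°–110.6°] uniform, h=23: full span → s += 23 → s = 39.0000
seg 3 [110.6°–156.2°] cycloidal, h=6: full span → s += 6 → s = 45.0000
seg 4 [156.2°–207.3°] cycloidal, h=19: full span → s += 19 → s = 64.0000
seg 5 [207.3°–332.1°] simple-harmonic, h=-23: full span → s += -23 → s = 41.0000
seg 6 [332.1°–360°] uniform, h=21: θ=341.6° here. β=9.5, B=27.9. 21·9.5/27.9 = 7.1505 → s = 48.1505

48.1505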